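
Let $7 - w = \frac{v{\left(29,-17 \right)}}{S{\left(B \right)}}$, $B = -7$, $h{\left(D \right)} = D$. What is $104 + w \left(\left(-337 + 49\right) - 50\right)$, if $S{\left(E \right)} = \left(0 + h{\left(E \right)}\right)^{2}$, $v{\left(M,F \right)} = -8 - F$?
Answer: $- \frac{107796}{49} \approx -2199.9$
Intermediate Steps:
$S{\left(E \right)} = E^{2}$ ($S{\left(E \right)} = \left(0 + E\right)^{2} = E^{2}$)
$w = \frac{334}{49}$ ($w = 7 - \frac{-8 - -17}{\left(-7\right)^{2}} = 7 - \frac{-8 + 17}{49} = 7 - 9 \cdot \frac{1}{49} = 7 - \frac{9}{49} = \frac{334}{49} \approx 6.8163$)
$104 + w \left(\left(-337 + 49\right) - 50\right) = 104 + \frac{334 \left(\left(-337 + 49\right) - 50\right)}{49} = 104 + \frac{334 \left(-288 - 50\right)}{49} = 104 + \frac{334}{49} \left(-338\right) = 104 - \frac{112892}{49} = - \frac{107796}{49}$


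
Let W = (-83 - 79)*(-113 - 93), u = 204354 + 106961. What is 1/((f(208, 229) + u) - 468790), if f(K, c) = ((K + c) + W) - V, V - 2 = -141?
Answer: -1/123527 ≈ -8.0954e-6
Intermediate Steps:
u = 311315
V = -139 (V = 2 - 141 = -139)
W = 33372 (W = -162*(-206) = 33372)
f(K, c) = 33511 + K + c (f(K, c) = ((K + c) + 33372) - 1*(-139) = (33372 + K + c) + 139 = 33511 + K + c)
1/((f(208, 229) + u) - 468790) = 1/(((33511 + 208 + 229) + 311315) - 468790) = 1/((33948 + 311315) - 468790) = 1/(345263 - 468790) = 1/(-123527) = -1/123527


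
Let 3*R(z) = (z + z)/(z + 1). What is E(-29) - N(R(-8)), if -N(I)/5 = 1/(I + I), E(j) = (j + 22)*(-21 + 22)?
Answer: -119/32 ≈ -3.7188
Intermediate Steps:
E(j) = 22 + j (E(j) = (22 + j)*1 = 22 + j)
R(z) = 2*z/(3*(1 + z)) (R(z) = ((z + z)/(z + 1))/3 = ((2*z)/(1 + z))/3 = (2*z/(1 + z))/3 = 2*z/(3*(1 + z)))
N(I) = -5/(2*I) (N(I) = -5/(I + I) = -5*1/(2*I) = -5/(2*I))
E(-29) - N(R(-8)) = (22 - 29) - (-5)/(2*((2/3)*(-8)/(1 - 8))) = -7 - (-5)/(2*((2/3)*(-8)/(-7))) = -7 - (-5)/(2*((2/3)*(-8)*(-1/7))) = -7 - (-5)/(2*16/21) = -7 - (-5)*21/(2*16) = -7 - 1*(-105/32) = -7 + 105/32 = -119/32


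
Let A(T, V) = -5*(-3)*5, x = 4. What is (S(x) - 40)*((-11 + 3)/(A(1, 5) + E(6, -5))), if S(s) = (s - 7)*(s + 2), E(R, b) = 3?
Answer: 232/39 ≈ 5.9487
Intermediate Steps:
A(T, V) = 75 (A(T, V) = 15*5 = 75)
S(s) = (-7 + s)*(2 + s)
(S(x) - 40)*((-11 + 3)/(A(1, 5) + E(6, -5))) = ((-14 + 4**2 - 5*4) - 40)*((-11 + 3)/(75 + 3)) = ((-14 + 16 - 20) - 40)*(-8/78) = (-18 - 40)*(-8*1/78) = -58*(-4/39) = 232/39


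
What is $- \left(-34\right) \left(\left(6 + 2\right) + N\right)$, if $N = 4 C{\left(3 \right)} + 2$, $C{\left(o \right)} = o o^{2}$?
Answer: $4012$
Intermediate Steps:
$C{\left(o \right)} = o^{3}$
$N = 110$ ($N = 4 \cdot 3^{3} + 2 = 4 \cdot 27 + 2 = 108 + 2 = 110$)
$- \left(-34\right) \left(\left(6 + 2\right) + N\right) = - \left(-34\right) \left(\left(6 + 2\right) + 110\right) = - \left(-34\right) \left(8 + 110\right) = - \left(-34\right) 118 = \left(-1\right) \left(-4012\right) = 4012$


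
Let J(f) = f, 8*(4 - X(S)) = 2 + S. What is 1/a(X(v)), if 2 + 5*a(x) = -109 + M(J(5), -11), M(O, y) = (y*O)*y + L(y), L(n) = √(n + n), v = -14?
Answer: 1235/122029 - 5*I*√22/244058 ≈ 0.010121 - 9.6092e-5*I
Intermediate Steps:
L(n) = √2*√n (L(n) = √(2*n) = √2*√n)
X(S) = 15/4 - S/8 (X(S) = 4 - (2 + S)/8 = 4 + (-¼ - S/8) = 15/4 - S/8)
M(O, y) = O*y² + √2*√y (M(O, y) = (y*O)*y + √2*√y = (O*y)*y + √2*√y = O*y² + √2*√y)
a(x) = 494/5 + I*√22/5 (a(x) = -⅖ + (-109 + (5*(-11)² + √2*√(-11)))/5 = -⅖ + (-109 + (5*121 + √2*(I*√11)))/5 = -⅖ + (-109 + (605 + I*√22))/5 = -⅖ + (496 + I*√22)/5 = -⅖ + (496/5 + I*√22/5) = 494/5 + I*√22/5)
1/a(X(v)) = 1/(494/5 + I*√22/5)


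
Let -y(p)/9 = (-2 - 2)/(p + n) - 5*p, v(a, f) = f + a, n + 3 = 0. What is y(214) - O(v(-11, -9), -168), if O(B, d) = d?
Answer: 2067414/211 ≈ 9798.2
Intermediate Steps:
n = -3 (n = -3 + 0 = -3)
v(a, f) = a + f
y(p) = 36/(-3 + p) + 45*p (y(p) = -9*((-2 - 2)/(p - 3) - 5*p) = -9*(-4/(-3 + p) - 5*p) = -9*(-5*p - 4/(-3 + p)) = 36/(-3 + p) + 45*p)
y(214) - O(v(-11, -9), -168) = 9*(4 - 15*214 + 5*214²)/(-3 + 214) - 1*(-168) = 9*(4 - 3210 + 5*45796)/211 + 168 = 9*(1/211)*(4 - 3210 + 228980) + 168 = 9*(1/211)*225774 + 168 = 2031966/211 + 168 = 2067414/211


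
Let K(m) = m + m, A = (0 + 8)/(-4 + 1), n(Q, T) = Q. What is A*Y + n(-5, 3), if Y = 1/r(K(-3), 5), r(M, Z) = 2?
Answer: -19/3 ≈ -6.3333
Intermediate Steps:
A = -8/3 (A = 8/(-3) = 8*(-1/3) = -8/3 ≈ -2.6667)
K(m) = 2*m
Y = 1/2 ≈ 0.50000
A*Y + n(-5, 3) = -8/3*1/2 - 5 = -4/3 - 5 = -19/3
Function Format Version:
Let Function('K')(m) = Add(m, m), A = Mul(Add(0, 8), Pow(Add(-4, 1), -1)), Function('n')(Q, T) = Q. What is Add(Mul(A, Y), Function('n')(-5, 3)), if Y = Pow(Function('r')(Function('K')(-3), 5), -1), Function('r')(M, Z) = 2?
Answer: Rational(-19, 3) ≈ -6.3333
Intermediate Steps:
A = Rational(-8, 3) (A = Mul(8, Pow(-3, -1)) = Mul(8, Rational(-1, 3)) = Rational(-8, 3) ≈ -2.6667)
Function('K')(m) = Mul(2, m)
Y = Rational(1, 2) (Y = Pow(2, -1) = Rational(1, 2) ≈ 0.50000)
Add(Mul(A, Y), Function('n')(-5, 3)) = Add(Mul(Rational(-8, 3), Rational(1, 2)), -5) = Add(Rational(-4, 3), -5) = Rational(-19, 3)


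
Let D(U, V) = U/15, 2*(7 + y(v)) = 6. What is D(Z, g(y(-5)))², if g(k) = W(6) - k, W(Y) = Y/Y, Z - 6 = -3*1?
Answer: 1/25 ≈ 0.040000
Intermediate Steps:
y(v) = -4 (y(v) = -7 + (½)*6 = -7 + 3 = -4)
Z = 3 (Z = 6 - 3*1 = 6 - 3 = 3)
W(Y) = 1
g(k) = 1 - k
D(U, V) = U/15 (D(U, V) = U*(1/15) = U/15)
D(Z, g(y(-5)))² = ((1/15)*3)² = (⅕)² = 1/25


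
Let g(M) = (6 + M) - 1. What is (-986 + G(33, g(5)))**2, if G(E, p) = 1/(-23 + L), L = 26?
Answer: 8743849/9 ≈ 9.7154e+5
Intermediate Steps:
g(M) = 5 + M
G(E, p) = 1/3 (G(E, p) = 1/(-23 + 26) = 1/3)
(-986 + G(33, g(5)))**2 = (-986 + 1/3)**2 = (-2957/3)**2 = 8743849/9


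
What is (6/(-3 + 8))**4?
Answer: 1296/625 ≈ 2.0736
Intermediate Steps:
(6/(-3 + 8))**4 = (6/5)**4 = 1296/625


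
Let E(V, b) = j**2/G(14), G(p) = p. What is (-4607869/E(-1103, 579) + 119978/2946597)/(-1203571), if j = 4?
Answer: 95042729842727/28371509583096 ≈ 3.3499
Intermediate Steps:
E(V, b) = 8/7 (E(V, b) = 4**2/14 = 16*(1/14) = 8/7)
(-4607869/E(-1103, 579) + 119978/2946597)/(-1203571) = (-4607869/8/7 + 119978/2946597)/(-1203571) = (-4607869*7/8 + 119978*(1/2946597))*(-1/1203571) = (-32255083/8 + 119978/2946597)*(-1/1203571) = -95042729842727/23572776*(-1/1203571) = 95042729842727/28371509583096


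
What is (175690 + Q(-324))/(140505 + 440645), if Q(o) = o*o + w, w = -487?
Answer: 280179/581150 ≈ 0.48211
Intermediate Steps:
Q(o) = -487 + o² (Q(o) = o*o - 487 = o² - 487 = -487 + o²)
(175690 + Q(-324))/(140505 + 440645) = (175690 + (-487 + (-324)²))/(140505 + 440645) = (175690 + (-487 + 104976))/581150 = (175690 + 104489)*(1/581150) = 280179*(1/581150) = 280179/581150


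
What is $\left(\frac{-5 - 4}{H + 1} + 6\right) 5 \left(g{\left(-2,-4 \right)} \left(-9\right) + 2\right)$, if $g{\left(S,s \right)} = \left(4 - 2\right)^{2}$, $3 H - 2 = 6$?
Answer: $- \frac{6630}{11} \approx -602.73$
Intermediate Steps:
$H = \frac{8}{3}$ ($H = \frac{2}{3} + \frac{1}{3} \cdot 6 = \frac{2}{3} + 2 = \frac{8}{3} \approx 2.6667$)
$g{\left(S,s \right)} = 4$ ($g{\left(S,s \right)} = 2^{2} = 4$)
$\left(\frac{-5 - 4}{H + 1} + 6\right) 5 \left(g{\left(-2,-4 \right)} \left(-9\right) + 2\right) = \left(\frac{-5 - 4}{\frac{8}{3} + 1} + 6\right) 5 \left(4 \left(-9\right) + 2\right) = \left(- \frac{9}{\frac{11}{3}} + 6\right) 5 \left(-36 + 2\right) = \left(\left(-9\right) \frac{3}{11} + 6\right) 5 \left(-34\right) = \left(- \frac{27}{11} + 6\right) 5 \left(-34\right) = \frac{39}{11} \cdot 5 \left(-34\right) = \frac{195}{11} \left(-34\right) = - \frac{6630}{11}$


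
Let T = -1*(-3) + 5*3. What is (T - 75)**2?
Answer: 3249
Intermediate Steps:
T = 18 (T = 3 + 15 = 18)
(T - 75)**2 = (18 - 75)**2 = (-57)**2 = 3249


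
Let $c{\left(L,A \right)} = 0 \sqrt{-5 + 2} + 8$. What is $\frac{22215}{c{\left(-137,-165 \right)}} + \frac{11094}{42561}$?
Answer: $\frac{315193789}{113496} \approx 2777.1$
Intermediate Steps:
$c{\left(L,A \right)} = 8$ ($c{\left(L,A \right)} = 0 \sqrt{-3} + 8 = 0 i \sqrt{3} + 8 = 0 + 8 = 8$)
$\frac{22215}{c{\left(-137,-165 \right)}} + \frac{11094}{42561} = \frac{22215}{8} + \frac{11094}{42561} = 22215 \cdot \frac{1}{8} + 11094 \cdot \frac{1}{42561} = \frac{22215}{8} + \frac{3698}{14187} = \frac{315193789}{113496}$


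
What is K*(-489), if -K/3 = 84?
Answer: 123228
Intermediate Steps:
K = -252 (K = -3*84 = -252)
K*(-489) = -252*(-489) = 123228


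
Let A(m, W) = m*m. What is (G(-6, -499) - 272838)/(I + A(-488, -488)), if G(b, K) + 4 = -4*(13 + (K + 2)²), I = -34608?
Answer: -630465/101768 ≈ -6.1951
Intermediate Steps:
A(m, W) = m²
G(b, K) = -56 - 4*(2 + K)² (G(b, K) = -4 - 4*(13 + (K + 2)²) = -4 - 4*(13 + (2 + K)²) = -4 + (-52 - 4*(2 + K)²) = -56 - 4*(2 + K)²)
(G(-6, -499) - 272838)/(I + A(-488, -488)) = ((-56 - 4*(2 - 499)²) - 272838)/(-34608 + (-488)²) = ((-56 - 4*(-497)²) - 272838)/(-34608 + 238144) = ((-56 - 4*247009) - 272838)/203536 = ((-56 - 988036) - 272838)*(1/203536) = (-988092 - 272838)*(1/203536) = -1260930*1/203536 = -630465/101768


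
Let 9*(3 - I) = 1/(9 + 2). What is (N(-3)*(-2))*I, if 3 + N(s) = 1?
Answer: 1184/99 ≈ 11.960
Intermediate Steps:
N(s) = -2 (N(s) = -3 + 1 = -2)
I = 296/99 (I = 3 - 1/(9*(9 + 2)) = 3 - 1/9/11 = 3 - 1/9*1/11 = 3 - 1/99 = 296/99 ≈ 2.9899)
(N(-3)*(-2))*I = -2*(-2)*(296/99) = 4*(296/99) = 1184/99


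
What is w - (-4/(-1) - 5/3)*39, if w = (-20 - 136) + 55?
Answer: -192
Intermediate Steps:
w = -101 (w = -156 + 55 = -101)
w - (-4/(-1) - 5/3)*39 = -101 - (-4/(-1) - 5/3)*39 = -101 - (-4*(-1) - 5*⅓)*39 = -101 - (4 - 5/3)*39 = -101 - 7*39/3 = -101 - 1*91 = -101 - 91 = -192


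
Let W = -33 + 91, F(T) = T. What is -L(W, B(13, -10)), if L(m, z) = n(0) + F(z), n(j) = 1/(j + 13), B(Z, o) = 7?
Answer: -92/13 ≈ -7.0769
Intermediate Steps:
n(j) = 1/(13 + j)
W = 58
L(m, z) = 1/13 + z (L(m, z) = 1/(13 + 0) + z = 1/13 + z)
-L(W, B(13, -10)) = -(1/13 + 7) = -1*92/13 = -92/13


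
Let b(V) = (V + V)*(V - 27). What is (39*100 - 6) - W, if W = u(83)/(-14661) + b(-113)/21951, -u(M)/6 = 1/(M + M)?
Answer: 1283648556929/329769873 ≈ 3892.6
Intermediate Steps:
b(V) = 2*V*(-27 + V) (b(V) = (2*V)*(-27 + V) = 2*V*(-27 + V))
u(M) = -3/M (u(M) = -6/(M + M) = -6*1/(2*M) = -3/M)
W = 475328533/329769873 (W = -3/83/(-14661) + (2*(-113)*(-27 - 113))/21951 = -3*1/83*(-1/14661) + (2*(-113)*(-140))*(1/21951) = -3/83*(-1/14661) + 31640*(1/21951) = 1/405621 + 31640/21951 = 475328533/329769873 ≈ 1.4414)
(39*100 - 6) - W = (39*100 - 6) - 1*475328533/329769873 = (3900 - 6) - 475328533/329769873 = 3894 - 475328533/329769873 = 1283648556929/329769873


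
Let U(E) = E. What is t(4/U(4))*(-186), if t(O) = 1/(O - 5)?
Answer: 93/2 ≈ 46.500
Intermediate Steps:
t(O) = 1/(-5 + O)
t(4/U(4))*(-186) = -186/(-5 + 4/4) = -186/(-5 + 4*(1/4)) = -186/(-5 + 1) = -186/(-4) = -1/4*(-186) = 93/2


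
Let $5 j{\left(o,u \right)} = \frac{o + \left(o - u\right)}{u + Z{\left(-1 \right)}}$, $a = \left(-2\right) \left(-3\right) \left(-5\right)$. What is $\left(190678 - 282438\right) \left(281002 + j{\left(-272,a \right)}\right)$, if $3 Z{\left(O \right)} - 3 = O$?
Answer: $- \frac{283635716068}{11} \approx -2.5785 \cdot 10^{10}$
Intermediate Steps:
$Z{\left(O \right)} = 1 + \frac{O}{3}$
$a = -30$ ($a = 6 \left(-5\right) = -30$)
$j{\left(o,u \right)} = \frac{- u + 2 o}{5 \left(\frac{2}{3} + u\right)}$ ($j{\left(o,u \right)} = \frac{\left(o + \left(o - u\right)\right) \frac{1}{u + \left(1 + \frac{1}{3} \left(-1\right)\right)}}{5} = \frac{\left(- u + 2 o\right) \frac{1}{u + \left(1 - \frac{1}{3}\right)}}{5} = \frac{\left(- u + 2 o\right) \frac{1}{u + \frac{2}{3}}}{5} = \frac{\left(- u + 2 o\right) \frac{1}{\frac{2}{3} + u}}{5} = \frac{\frac{1}{\frac{2}{3} + u} \left(- u + 2 o\right)}{5} = \frac{- u + 2 o}{5 \left(\frac{2}{3} + u\right)}$)
$\left(190678 - 282438\right) \left(281002 + j{\left(-272,a \right)}\right) = \left(190678 - 282438\right) \left(281002 + \frac{3 \left(\left(-1\right) \left(-30\right) + 2 \left(-272\right)\right)}{5 \left(2 + 3 \left(-30\right)\right)}\right) = - 91760 \left(281002 + \frac{3 \left(30 - 544\right)}{5 \left(2 - 90\right)}\right) = - 91760 \left(281002 + \frac{3}{5} \frac{1}{-88} \left(-514\right)\right) = - 91760 \left(281002 + \frac{3}{5} \left(- \frac{1}{88}\right) \left(-514\right)\right) = - 91760 \left(281002 + \frac{771}{220}\right) = \left(-91760\right) \frac{61821211}{220} = - \frac{283635716068}{11}$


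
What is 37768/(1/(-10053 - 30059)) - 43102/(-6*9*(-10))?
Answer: -409036525871/270 ≈ -1.5150e+9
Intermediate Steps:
37768/(1/(-10053 - 30059)) - 43102/(-6*9*(-10)) = 37768/(1/(-40112)) - 43102/((-54*(-10))) = 37768/(-1/40112) - 43102/540 = 37768*(-40112) - 43102*1/540 = -1514950016 - 21551/270 = -409036525871/270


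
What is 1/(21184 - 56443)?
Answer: -1/35259 ≈ -2.8362e-5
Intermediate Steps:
1/(21184 - 56443) = 1/(-35259) = -1/35259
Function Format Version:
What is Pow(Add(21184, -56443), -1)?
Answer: Rational(-1, 35259) ≈ -2.8362e-5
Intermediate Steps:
Pow(Add(21184, -56443), -1) = Pow(-35259, -1) = Rational(-1, 35259)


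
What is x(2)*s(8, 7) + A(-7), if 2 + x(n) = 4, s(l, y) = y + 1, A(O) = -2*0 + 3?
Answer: 19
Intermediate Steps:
A(O) = 3 (A(O) = 0 + 3 = 3)
s(l, y) = 1 + y
x(n) = 2 (x(n) = -2 + 4 = 2)
x(2)*s(8, 7) + A(-7) = 2*(1 + 7) + 3 = 2*8 + 3 = 16 + 3 = 19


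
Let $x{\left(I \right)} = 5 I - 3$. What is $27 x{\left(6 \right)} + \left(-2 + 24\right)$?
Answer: $751$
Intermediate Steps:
$x{\left(I \right)} = -3 + 5 I$
$27 x{\left(6 \right)} + \left(-2 + 24\right) = 27 \left(-3 + 5 \cdot 6\right) + \left(-2 + 24\right) = 27 \left(-3 + 30\right) + 22 = 27 \cdot 27 + 22 = 729 + 22 = 751$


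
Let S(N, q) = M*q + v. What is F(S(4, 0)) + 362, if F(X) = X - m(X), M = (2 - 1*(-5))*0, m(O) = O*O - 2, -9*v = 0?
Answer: 364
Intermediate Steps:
v = 0 (v = -⅑*0 = 0)
m(O) = -2 + O² (m(O) = O² - 2 = -2 + O²)
M = 0 (M = (2 + 5)*0 = 7*0 = 0)
S(N, q) = 0 (S(N, q) = 0*q + 0 = 0 + 0 = 0)
F(X) = 2 + X - X² (F(X) = X - (-2 + X²) = X + (2 - X²) = 2 + X - X²)
F(S(4, 0)) + 362 = (2 + 0 - 1*0²) + 362 = (2 + 0 - 1*0) + 362 = (2 + 0 + 0) + 362 = 2 + 362 = 364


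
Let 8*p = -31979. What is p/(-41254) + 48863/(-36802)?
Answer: -7474731229/6072918832 ≈ -1.2308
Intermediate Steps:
p = -31979/8 (p = (⅛)*(-31979) = -31979/8 ≈ -3997.4)
p/(-41254) + 48863/(-36802) = -31979/8/(-41254) + 48863/(-36802) = -31979/8*(-1/41254) + 48863*(-1/36802) = 31979/330032 - 48863/36802 = -7474731229/6072918832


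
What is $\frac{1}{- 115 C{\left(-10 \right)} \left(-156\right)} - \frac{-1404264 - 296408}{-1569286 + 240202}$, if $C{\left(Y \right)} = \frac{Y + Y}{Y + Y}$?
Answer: $- \frac{2542393883}{1986980580} \approx -1.2795$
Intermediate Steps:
$C{\left(Y \right)} = 1$ ($C{\left(Y \right)} = \frac{2 Y}{2 Y} = 2 Y \frac{1}{2 Y} = 1$)
$\frac{1}{- 115 C{\left(-10 \right)} \left(-156\right)} - \frac{-1404264 - 296408}{-1569286 + 240202} = \frac{1}{\left(-115\right) 1 \left(-156\right)} - \frac{-1404264 - 296408}{-1569286 + 240202} = \frac{1}{\left(-115\right) \left(-156\right)} - - \frac{1700672}{-1329084} = \frac{1}{17940} - \left(-1700672\right) \left(- \frac{1}{1329084}\right) = \frac{1}{17940} - \frac{425168}{332271} = - \frac{2542393883}{1986980580}$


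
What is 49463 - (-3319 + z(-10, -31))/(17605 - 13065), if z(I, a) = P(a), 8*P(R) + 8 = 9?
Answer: 1796522711/36320 ≈ 49464.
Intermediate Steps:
P(R) = ⅛ (P(R) = -1 + (⅛)*9 = -1 + 9/8 = ⅛)
z(I, a) = ⅛
49463 - (-3319 + z(-10, -31))/(17605 - 13065) = 49463 - (-3319 + ⅛)/(17605 - 13065) = 49463 - (-26551)/(8*4540) = 49463 - 1*(-26551/36320) = 49463 + 26551/36320 = 1796522711/36320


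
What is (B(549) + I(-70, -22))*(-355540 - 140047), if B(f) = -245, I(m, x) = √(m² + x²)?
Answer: 121418815 - 991174*√1346 ≈ 8.5055e+7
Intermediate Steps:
(B(549) + I(-70, -22))*(-355540 - 140047) = (-245 + √((-70)² + (-22)²))*(-355540 - 140047) = (-245 + √(4900 + 484))*(-495587) = (-245 + √5384)*(-495587) = (-245 + 2*√1346)*(-495587) = 121418815 - 991174*√1346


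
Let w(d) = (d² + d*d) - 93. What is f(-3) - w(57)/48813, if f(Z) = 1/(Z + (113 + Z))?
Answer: -212174/1740997 ≈ -0.12187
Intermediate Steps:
w(d) = -93 + 2*d² (w(d) = (d² + d²) - 93 = 2*d² - 93 = -93 + 2*d²)
f(Z) = 1/(113 + 2*Z)
f(-3) - w(57)/48813 = 1/(113 + 2*(-3)) - (-93 + 2*57²)/48813 = 1/(113 - 6) - (-93 + 2*3249)/48813 = 1/107 - (-93 + 6498)/48813 = 1/107 - 6405/48813 = 1/107 - 1*2135/16271 = 1/107 - 2135/16271 = -212174/1740997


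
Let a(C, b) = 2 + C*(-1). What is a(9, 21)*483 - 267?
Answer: -3648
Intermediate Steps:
a(C, b) = 2 - C
a(9, 21)*483 - 267 = (2 - 1*9)*483 - 267 = (2 - 9)*483 - 267 = -7*483 - 267 = -3381 - 267 = -3648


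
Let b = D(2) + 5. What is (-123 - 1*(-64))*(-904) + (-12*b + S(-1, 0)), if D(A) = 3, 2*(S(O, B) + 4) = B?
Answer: 53236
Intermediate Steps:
S(O, B) = -4 + B/2
b = 8 (b = 3 + 5 = 8)
(-123 - 1*(-64))*(-904) + (-12*b + S(-1, 0)) = (-123 - 1*(-64))*(-904) + (-12*8 + (-4 + (1/2)*0)) = (-123 + 64)*(-904) + (-96 + (-4 + 0)) = -59*(-904) + (-96 - 4) = 53336 - 100 = 53236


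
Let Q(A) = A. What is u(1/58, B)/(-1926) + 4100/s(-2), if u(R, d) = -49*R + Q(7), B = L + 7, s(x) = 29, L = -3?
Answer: 5264281/37236 ≈ 141.38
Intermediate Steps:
B = 4 (B = -3 + 7 = 4)
u(R, d) = 7 - 49*R (u(R, d) = -49*R + 7 = 7 - 49*R)
u(1/58, B)/(-1926) + 4100/s(-2) = (7 - 49/58)/(-1926) + 4100/29 = (7 - 49*1/58)*(-1/1926) + 4100*(1/29) = (7 - 49/58)*(-1/1926) + 4100/29 = (357/58)*(-1/1926) + 4100/29 = -119/37236 + 4100/29 = 5264281/37236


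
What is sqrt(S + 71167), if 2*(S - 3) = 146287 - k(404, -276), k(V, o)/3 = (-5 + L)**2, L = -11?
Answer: 11*sqrt(4758)/2 ≈ 379.38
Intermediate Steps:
k(V, o) = 768 (k(V, o) = 3*(-5 - 11)**2 = 3*(-16)**2 = 3*256 = 768)
S = 145525/2 (S = 3 + (146287 - 1*768)/2 = 3 + (146287 - 768)/2 = 3 + (1/2)*145519 = 3 + 145519/2 = 145525/2 ≈ 72763.)
sqrt(S + 71167) = sqrt(145525/2 + 71167) = sqrt(287859/2) = 11*sqrt(4758)/2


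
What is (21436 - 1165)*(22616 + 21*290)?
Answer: 581899326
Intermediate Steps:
(21436 - 1165)*(22616 + 21*290) = 20271*(22616 + 6090) = 20271*28706 = 581899326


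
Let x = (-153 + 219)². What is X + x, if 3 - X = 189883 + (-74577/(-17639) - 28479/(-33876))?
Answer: -36953603454623/199179588 ≈ -1.8553e+5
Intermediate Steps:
x = 4356 (x = 66² = 4356)
X = -37821229739951/199179588 (X = 3 - (189883 + (-74577/(-17639) - 28479/(-33876))) = 3 - (189883 + (-74577*(-1/17639) - 28479*(-1/33876))) = 3 - (189883 + (74577/17639 + 9493/11292)) = 3 - (189883 + 1009570511/199179588) = 3 - 1*37821827278715/199179588 = 3 - 37821827278715/199179588 = -37821229739951/199179588 ≈ -1.8989e+5)
X + x = -37821229739951/199179588 + 4356 = -36953603454623/199179588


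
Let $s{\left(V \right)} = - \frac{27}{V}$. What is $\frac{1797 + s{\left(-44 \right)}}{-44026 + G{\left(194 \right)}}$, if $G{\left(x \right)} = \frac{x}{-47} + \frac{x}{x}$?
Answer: $- \frac{3717465}{91052236} \approx -0.040828$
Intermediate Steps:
$G{\left(x \right)} = 1 - \frac{x}{47}$ ($G{\left(x \right)} = x \left(- \frac{1}{47}\right) + 1 = - \frac{x}{47} + 1 = 1 - \frac{x}{47}$)
$\frac{1797 + s{\left(-44 \right)}}{-44026 + G{\left(194 \right)}} = \frac{1797 - \frac{27}{-44}}{-44026 + \left(1 - \frac{194}{47}\right)} = \frac{1797 - - \frac{27}{44}}{-44026 + \left(1 - \frac{194}{47}\right)} = \frac{1797 + \frac{27}{44}}{-44026 - \frac{147}{47}} = \frac{79095}{44 \left(- \frac{2069369}{47}\right)} = \frac{79095}{44} \left(- \frac{47}{2069369}\right) = - \frac{3717465}{91052236}$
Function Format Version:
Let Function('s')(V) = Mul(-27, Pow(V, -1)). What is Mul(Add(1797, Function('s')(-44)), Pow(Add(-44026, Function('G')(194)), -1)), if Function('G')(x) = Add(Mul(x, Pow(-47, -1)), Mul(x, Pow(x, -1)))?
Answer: Rational(-3717465, 91052236) ≈ -0.040828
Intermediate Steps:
Function('G')(x) = Add(1, Mul(Rational(-1, 47), x)) (Function('G')(x) = Add(Mul(x, Rational(-1, 47)), 1) = Add(Mul(Rational(-1, 47), x), 1) = Add(1, Mul(Rational(-1, 47), x)))
Mul(Add(1797, Function('s')(-44)), Pow(Add(-44026, Function('G')(194)), -1)) = Mul(Add(1797, Mul(-27, Pow(-44, -1))), Pow(Add(-44026, Add(1, Mul(Rational(-1, 47), 194))), -1)) = Mul(Add(1797, Mul(-27, Rational(-1, 44))), Pow(Add(-44026, Add(1, Rational(-194, 47))), -1)) = Mul(Add(1797, Rational(27, 44)), Pow(Add(-44026, Rational(-147, 47)), -1)) = Mul(Rational(79095, 44), Pow(Rational(-2069369, 47), -1)) = Mul(Rational(79095, 44), Rational(-47, 2069369)) = Rational(-3717465, 91052236)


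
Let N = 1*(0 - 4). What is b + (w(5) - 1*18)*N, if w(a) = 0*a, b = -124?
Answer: -52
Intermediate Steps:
N = -4 (N = 1*(-4) = -4)
w(a) = 0
b + (w(5) - 1*18)*N = -124 + (0 - 1*18)*(-4) = -124 + (0 - 18)*(-4) = -124 - 18*(-4) = -124 + 72 = -52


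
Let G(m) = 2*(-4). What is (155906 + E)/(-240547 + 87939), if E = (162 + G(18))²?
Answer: -89811/76304 ≈ -1.1770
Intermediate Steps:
G(m) = -8
E = 23716 (E = (162 - 8)² = 154² = 23716)
(155906 + E)/(-240547 + 87939) = (155906 + 23716)/(-240547 + 87939) = 179622/(-152608) = 179622*(-1/152608) = -89811/76304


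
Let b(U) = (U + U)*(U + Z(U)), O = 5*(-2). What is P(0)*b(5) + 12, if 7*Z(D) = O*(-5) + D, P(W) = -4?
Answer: -3516/7 ≈ -502.29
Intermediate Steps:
O = -10
Z(D) = 50/7 + D/7 (Z(D) = (-10*(-5) + D)/7 = (50 + D)/7 = 50/7 + D/7)
b(U) = 2*U*(50/7 + 8*U/7) (b(U) = (U + U)*(U + (50/7 + U/7)) = (2*U)*(50/7 + 8*U/7) = 2*U*(50/7 + 8*U/7))
P(0)*b(5) + 12 = -16*5*(25 + 4*5)/7 + 12 = -16*5*(25 + 20)/7 + 12 = -16*5*45/7 + 12 = -4*900/7 + 12 = -3600/7 + 12 = -3516/7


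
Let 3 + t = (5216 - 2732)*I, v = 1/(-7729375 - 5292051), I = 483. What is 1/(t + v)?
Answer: 13021426/15622703250593 ≈ 8.3349e-7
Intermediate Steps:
v = -1/13021426 (v = 1/(-13021426) = -1/13021426 ≈ -7.6796e-8)
t = 1199769 (t = -3 + (5216 - 2732)*483 = -3 + 2484*483 = -3 + 1199772 = 1199769)
1/(t + v) = 1/(1199769 - 1/13021426) = 1/(15622703250593/13021426) = 13021426/15622703250593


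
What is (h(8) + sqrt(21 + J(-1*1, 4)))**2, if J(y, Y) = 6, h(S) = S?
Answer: 91 + 48*sqrt(3) ≈ 174.14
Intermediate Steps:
(h(8) + sqrt(21 + J(-1*1, 4)))**2 = (8 + sqrt(21 + 6))**2 = (8 + sqrt(27))**2 = (8 + 3*sqrt(3))**2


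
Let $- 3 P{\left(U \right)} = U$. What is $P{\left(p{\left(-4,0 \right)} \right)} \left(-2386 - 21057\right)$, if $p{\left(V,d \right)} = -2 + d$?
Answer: $- \frac{46886}{3} \approx -15629.0$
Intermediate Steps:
$P{\left(U \right)} = - \frac{U}{3}$
$P{\left(p{\left(-4,0 \right)} \right)} \left(-2386 - 21057\right) = - \frac{-2 + 0}{3} \left(-2386 - 21057\right) = \left(- \frac{1}{3}\right) \left(-2\right) \left(-2386 - 21057\right) = \frac{2}{3} \left(-23443\right) = - \frac{46886}{3}$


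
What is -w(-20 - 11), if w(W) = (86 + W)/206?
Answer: -55/206 ≈ -0.26699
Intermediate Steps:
w(W) = 43/103 + W/206 (w(W) = (86 + W)*(1/206) = 43/103 + W/206)
-w(-20 - 11) = -(43/103 + (-20 - 11)/206) = -(43/103 + (1/206)*(-31)) = -(43/103 - 31/206) = -1*55/206 = -55/206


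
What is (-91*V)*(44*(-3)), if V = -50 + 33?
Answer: -204204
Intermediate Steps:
V = -17
(-91*V)*(44*(-3)) = (-91*(-17))*(44*(-3)) = 1547*(-132) = -204204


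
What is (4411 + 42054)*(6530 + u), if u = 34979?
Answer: 1928715685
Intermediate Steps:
(4411 + 42054)*(6530 + u) = (4411 + 42054)*(6530 + 34979) = 46465*41509 = 1928715685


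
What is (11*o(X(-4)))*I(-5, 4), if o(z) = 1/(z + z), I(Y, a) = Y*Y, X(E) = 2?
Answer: 275/4 ≈ 68.750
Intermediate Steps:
I(Y, a) = Y**2
o(z) = 1/(2*z)
(11*o(X(-4)))*I(-5, 4) = (11*((1/2)/2))*(-5)**2 = (11*((1/2)*(1/2)))*25 = (11*(1/4))*25 = (11/4)*25 = 275/4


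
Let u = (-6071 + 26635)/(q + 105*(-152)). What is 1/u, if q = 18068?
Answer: 527/5141 ≈ 0.10251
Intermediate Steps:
u = 5141/527 (u = (-6071 + 26635)/(18068 + 105*(-152)) = 20564/(18068 - 15960) = 20564/2108 = 20564*(1/2108) = 5141/527 ≈ 9.7552)
1/u = 1/(5141/527) = 527/5141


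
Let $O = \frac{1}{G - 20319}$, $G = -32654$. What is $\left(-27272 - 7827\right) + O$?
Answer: $- \frac{1859299328}{52973} \approx -35099.0$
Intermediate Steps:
$O = - \frac{1}{52973}$ ($O = \frac{1}{-32654 - 20319} = \frac{1}{-52973} = - \frac{1}{52973} \approx -1.8878 \cdot 10^{-5}$)
$\left(-27272 - 7827\right) + O = \left(-27272 - 7827\right) - \frac{1}{52973} = -35099 - \frac{1}{52973} = - \frac{1859299328}{52973}$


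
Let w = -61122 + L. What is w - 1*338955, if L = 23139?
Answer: -376938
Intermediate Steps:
w = -37983 (w = -61122 + 23139 = -37983)
w - 1*338955 = -37983 - 1*338955 = -37983 - 338955 = -376938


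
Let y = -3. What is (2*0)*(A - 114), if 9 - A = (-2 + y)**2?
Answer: 0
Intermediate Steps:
A = -16 (A = 9 - (-2 - 3)**2 = 9 - 1*(-5)**2 = 9 - 1*25 = 9 - 25 = -16)
(2*0)*(A - 114) = (2*0)*(-16 - 114) = 0*(-130) = 0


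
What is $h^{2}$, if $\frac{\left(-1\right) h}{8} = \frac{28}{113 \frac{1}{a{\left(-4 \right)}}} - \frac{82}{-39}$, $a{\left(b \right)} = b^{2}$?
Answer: $\frac{45754921216}{19421649} \approx 2355.9$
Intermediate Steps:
$h = - \frac{213904}{4407}$ ($h = - 8 \left(\frac{28}{113 \frac{1}{\left(-4\right)^{2}}} - \frac{82}{-39}\right) = - 8 \left(\frac{28}{113 \cdot \frac{1}{16}} - - \frac{82}{39}\right) = - 8 \left(\frac{28}{113 \cdot \frac{1}{16}} + \frac{82}{39}\right) = - 8 \left(\frac{28}{\frac{113}{16}} + \frac{82}{39}\right) = - 8 \left(28 \cdot \frac{16}{113} + \frac{82}{39}\right) = - 8 \left(\frac{448}{113} + \frac{82}{39}\right) = \left(-8\right) \frac{26738}{4407} = - \frac{213904}{4407} \approx -48.537$)
$h^{2} = \left(- \frac{213904}{4407}\right)^{2} = \frac{45754921216}{19421649}$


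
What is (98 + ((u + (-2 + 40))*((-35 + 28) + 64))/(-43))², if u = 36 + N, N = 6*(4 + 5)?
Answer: 9498724/1849 ≈ 5137.2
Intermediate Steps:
N = 54 (N = 6*9 = 54)
u = 90 (u = 36 + 54 = 90)
(98 + ((u + (-2 + 40))*((-35 + 28) + 64))/(-43))² = (98 + ((90 + (-2 + 40))*((-35 + 28) + 64))/(-43))² = (98 + ((90 + 38)*(-7 + 64))*(-1/43))² = (98 + (128*57)*(-1/43))² = (98 + 7296*(-1/43))² = (98 - 7296/43)² = (-3082/43)² = 9498724/1849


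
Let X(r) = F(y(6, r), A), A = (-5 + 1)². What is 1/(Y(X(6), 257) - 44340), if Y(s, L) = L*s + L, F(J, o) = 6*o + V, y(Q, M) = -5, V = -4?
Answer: -1/20439 ≈ -4.8926e-5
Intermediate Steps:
A = 16 (A = (-4)² = 16)
F(J, o) = -4 + 6*o (F(J, o) = 6*o - 4 = -4 + 6*o)
X(r) = 92 (X(r) = -4 + 6*16 = -4 + 96 = 92)
Y(s, L) = L + L*s
1/(Y(X(6), 257) - 44340) = 1/(257*(1 + 92) - 44340) = 1/(257*93 - 44340) = 1/(23901 - 44340) = 1/(-20439) = -1/20439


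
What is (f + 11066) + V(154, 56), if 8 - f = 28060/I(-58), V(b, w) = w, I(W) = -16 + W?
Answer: 425840/37 ≈ 11509.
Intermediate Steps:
f = 14326/37 (f = 8 - 28060/(-16 - 58) = 8 - 28060/(-74) = 8 - 28060*(-1)/74 = 8 - 1*(-14030/37) = 8 + 14030/37 = 14326/37 ≈ 387.19)
(f + 11066) + V(154, 56) = (14326/37 + 11066) + 56 = 423768/37 + 56 = 425840/37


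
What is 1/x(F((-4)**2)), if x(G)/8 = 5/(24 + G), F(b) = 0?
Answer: 3/5 ≈ 0.60000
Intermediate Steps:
x(G) = 40/(24 + G) (x(G) = 8*(5/(24 + G)) = 40/(24 + G))
1/x(F((-4)**2)) = 1/(40/(24 + 0)) = 1/(40/24) = 1/(40*(1/24)) = 1/(5/3) = 3/5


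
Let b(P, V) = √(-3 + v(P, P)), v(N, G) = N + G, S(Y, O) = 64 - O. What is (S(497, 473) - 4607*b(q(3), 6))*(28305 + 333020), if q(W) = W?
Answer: -147781925 - 1664624275*√3 ≈ -3.0310e+9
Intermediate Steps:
v(N, G) = G + N
b(P, V) = √(-3 + 2*P) (b(P, V) = √(-3 + (P + P)) = √(-3 + 2*P))
(S(497, 473) - 4607*b(q(3), 6))*(28305 + 333020) = ((64 - 1*473) - 4607*√(-3 + 2*3))*(28305 + 333020) = ((64 - 473) - 4607*√(-3 + 6))*361325 = (-409 - 4607*√3)*361325 = -147781925 - 1664624275*√3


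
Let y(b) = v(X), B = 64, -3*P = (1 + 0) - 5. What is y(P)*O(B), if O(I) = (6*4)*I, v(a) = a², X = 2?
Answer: 6144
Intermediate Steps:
P = 4/3 (P = -((1 + 0) - 5)/3 = -(1 - 5)/3 = -⅓*(-4) = 4/3 ≈ 1.3333)
O(I) = 24*I
y(b) = 4 (y(b) = 2² = 4)
y(P)*O(B) = 4*(24*64) = 4*1536 = 6144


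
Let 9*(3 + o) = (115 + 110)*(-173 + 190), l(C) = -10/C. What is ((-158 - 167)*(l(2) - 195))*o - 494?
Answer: 27429506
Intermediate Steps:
o = 422 (o = -3 + ((115 + 110)*(-173 + 190))/9 = -3 + (225*17)/9 = -3 + (1/9)*3825 = -3 + 425 = 422)
((-158 - 167)*(l(2) - 195))*o - 494 = ((-158 - 167)*(-10/2 - 195))*422 - 494 = -325*(-10*1/2 - 195)*422 - 494 = -325*(-5 - 195)*422 - 494 = -325*(-200)*422 - 494 = 65000*422 - 494 = 27430000 - 494 = 27429506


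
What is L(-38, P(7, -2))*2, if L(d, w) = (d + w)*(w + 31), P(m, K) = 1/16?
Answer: -301679/128 ≈ -2356.9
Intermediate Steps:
P(m, K) = 1/16
L(d, w) = (31 + w)*(d + w) (L(d, w) = (d + w)*(31 + w) = (31 + w)*(d + w))
L(-38, P(7, -2))*2 = ((1/16)² + 31*(-38) + 31*(1/16) - 38*1/16)*2 = (1/256 - 1178 + 31/16 - 19/8)*2 = -301679/256*2 = -301679/128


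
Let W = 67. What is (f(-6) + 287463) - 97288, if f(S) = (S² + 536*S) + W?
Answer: 187062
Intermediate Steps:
f(S) = 67 + S² + 536*S (f(S) = (S² + 536*S) + 67 = 67 + S² + 536*S)
(f(-6) + 287463) - 97288 = ((67 + (-6)² + 536*(-6)) + 287463) - 97288 = ((67 + 36 - 3216) + 287463) - 97288 = (-3113 + 287463) - 97288 = 284350 - 97288 = 187062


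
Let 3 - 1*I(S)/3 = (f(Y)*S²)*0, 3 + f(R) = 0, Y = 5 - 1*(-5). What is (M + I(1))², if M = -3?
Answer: 36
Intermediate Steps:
Y = 10 (Y = 5 + 5 = 10)
f(R) = -3 (f(R) = -3 + 0 = -3)
I(S) = 9 (I(S) = 9 - 3*(-3*S²)*0 = 9 - 3*0 = 9 + 0 = 9)
(M + I(1))² = (-3 + 9)² = 6² = 36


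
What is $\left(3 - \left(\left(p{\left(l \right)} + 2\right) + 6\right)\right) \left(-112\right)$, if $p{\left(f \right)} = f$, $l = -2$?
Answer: $336$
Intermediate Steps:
$\left(3 - \left(\left(p{\left(l \right)} + 2\right) + 6\right)\right) \left(-112\right) = \left(3 - \left(\left(-2 + 2\right) + 6\right)\right) \left(-112\right) = \left(3 - \left(0 + 6\right)\right) \left(-112\right) = \left(3 - 6\right) \left(-112\right) = \left(-3\right) \left(-112\right) = 336$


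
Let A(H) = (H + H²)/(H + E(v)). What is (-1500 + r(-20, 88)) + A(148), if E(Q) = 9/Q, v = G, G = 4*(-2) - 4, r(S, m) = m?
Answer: -743460/589 ≈ -1262.2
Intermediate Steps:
G = -12 (G = -8 - 4 = -12)
v = -12
A(H) = (H + H²)/(-¾ + H) (A(H) = (H + H²)/(H + 9/(-12)) = (H + H²)/(H + 9*(-1/12)) = (H + H²)/(H - ¾) = (H + H²)/(-¾ + H))
(-1500 + r(-20, 88)) + A(148) = (-1500 + 88) + 4*148*(1 + 148)/(-3 + 4*148) = -1412 + 4*148*149/(-3 + 592) = -1412 + 4*148*149/589 = -1412 + 4*148*(1/589)*149 = -1412 + 88208/589 = -743460/589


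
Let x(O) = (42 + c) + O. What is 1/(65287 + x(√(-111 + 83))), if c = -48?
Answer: 65281/4261608989 - 2*I*√7/4261608989 ≈ 1.5318e-5 - 1.2417e-9*I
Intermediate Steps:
x(O) = -6 + O (x(O) = (42 - 48) + O = -6 + O)
1/(65287 + x(√(-111 + 83))) = 1/(65287 + (-6 + √(-111 + 83))) = 1/(65287 + (-6 + √(-28))) = 1/(65287 + (-6 + 2*I*√7)) = 1/(65281 + 2*I*√7)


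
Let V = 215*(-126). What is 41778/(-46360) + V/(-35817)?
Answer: -40078371/276746020 ≈ -0.14482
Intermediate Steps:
V = -27090
41778/(-46360) + V/(-35817) = 41778/(-46360) - 27090/(-35817) = 41778*(-1/46360) - 27090*(-1/35817) = -20889/23180 + 9030/11939 = -40078371/276746020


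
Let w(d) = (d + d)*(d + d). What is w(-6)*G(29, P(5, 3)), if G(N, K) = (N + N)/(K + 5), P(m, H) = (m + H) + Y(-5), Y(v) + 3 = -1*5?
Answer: 8352/5 ≈ 1670.4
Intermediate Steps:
Y(v) = -8 (Y(v) = -3 - 1*5 = -3 - 5 = -8)
w(d) = 4*d² (w(d) = (2*d)*(2*d) = 4*d²)
P(m, H) = -8 + H + m (P(m, H) = (m + H) - 8 = (H + m) - 8 = -8 + H + m)
G(N, K) = 2*N/(5 + K) (G(N, K) = (2*N)/(5 + K) = 2*N/(5 + K))
w(-6)*G(29, P(5, 3)) = (4*(-6)²)*(2*29/(5 + (-8 + 3 + 5))) = (4*36)*(2*29/(5 + 0)) = 144*(2*29/5) = 144*(2*29*(⅕)) = 144*(58/5) = 8352/5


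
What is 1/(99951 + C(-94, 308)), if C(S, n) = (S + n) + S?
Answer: 1/100071 ≈ 9.9929e-6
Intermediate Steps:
C(S, n) = n + 2*S
1/(99951 + C(-94, 308)) = 1/(99951 + (308 + 2*(-94))) = 1/(99951 + (308 - 188)) = 1/(99951 + 120) = 1/100071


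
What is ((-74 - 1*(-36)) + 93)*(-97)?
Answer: -5335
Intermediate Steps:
((-74 - 1*(-36)) + 93)*(-97) = ((-74 + 36) + 93)*(-97) = (-38 + 93)*(-97) = 55*(-97) = -5335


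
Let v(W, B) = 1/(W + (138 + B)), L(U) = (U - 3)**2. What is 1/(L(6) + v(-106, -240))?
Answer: 208/1871 ≈ 0.11117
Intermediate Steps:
L(U) = (-3 + U)**2
v(W, B) = 1/(138 + B + W)
1/(L(6) + v(-106, -240)) = 1/((-3 + 6)**2 + 1/(138 - 240 - 106)) = 1/(3**2 + 1/(-208)) = 1/(9 - 1/208) = 1/(1871/208) = 208/1871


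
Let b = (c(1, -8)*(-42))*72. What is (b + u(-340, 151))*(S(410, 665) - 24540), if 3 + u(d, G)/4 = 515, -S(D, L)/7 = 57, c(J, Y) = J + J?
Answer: 99756000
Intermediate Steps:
c(J, Y) = 2*J
S(D, L) = -399 (S(D, L) = -7*57 = -399)
u(d, G) = 2048 (u(d, G) = -12 + 4*515 = -12 + 2060 = 2048)
b = -6048 (b = ((2*1)*(-42))*72 = (2*(-42))*72 = -84*72 = -6048)
(b + u(-340, 151))*(S(410, 665) - 24540) = (-6048 + 2048)*(-399 - 24540) = -4000*(-24939) = 99756000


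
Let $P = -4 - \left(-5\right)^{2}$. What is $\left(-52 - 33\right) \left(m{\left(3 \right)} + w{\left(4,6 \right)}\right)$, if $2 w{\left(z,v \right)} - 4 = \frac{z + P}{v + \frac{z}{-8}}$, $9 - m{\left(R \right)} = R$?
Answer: $- \frac{5355}{11} \approx -486.82$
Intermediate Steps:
$m{\left(R \right)} = 9 - R$
$P = -29$ ($P = -4 - 25 = -29$)
$w{\left(z,v \right)} = 2 + \frac{-29 + z}{2 \left(v - \frac{z}{8}\right)}$ ($w{\left(z,v \right)} = 2 + \frac{\left(z - 29\right) \frac{1}{v + \frac{z}{-8}}}{2} = 2 + \frac{\left(-29 + z\right) \frac{1}{v + z \left(- \frac{1}{8}\right)}}{2} = 2 + \frac{\left(-29 + z\right) \frac{1}{v - \frac{z}{8}}}{2} = 2 + \frac{\frac{1}{v - \frac{z}{8}} \left(-29 + z\right)}{2} = 2 + \frac{-29 + z}{2 \left(v - \frac{z}{8}\right)}$)
$\left(-52 - 33\right) \left(m{\left(3 \right)} + w{\left(4,6 \right)}\right) = \left(-52 - 33\right) \left(\left(9 - 3\right) + \frac{2 \left(-58 + 4 + 8 \cdot 6\right)}{\left(-1\right) 4 + 8 \cdot 6}\right) = - 85 \left(\left(9 - 3\right) + \frac{2 \left(-58 + 4 + 48\right)}{-4 + 48}\right) = - 85 \left(6 + 2 \cdot \frac{1}{44} \left(-6\right)\right) = - 85 \left(6 - \frac{3}{11}\right) = \left(-85\right) \frac{63}{11} = - \frac{5355}{11}$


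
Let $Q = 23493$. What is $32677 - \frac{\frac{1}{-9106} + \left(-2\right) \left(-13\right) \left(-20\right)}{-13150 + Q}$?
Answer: $\frac{3077634324487}{94183358} \approx 32677.0$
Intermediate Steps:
$32677 - \frac{\frac{1}{-9106} + \left(-2\right) \left(-13\right) \left(-20\right)}{-13150 + Q} = 32677 - \frac{\frac{1}{-9106} + \left(-2\right) \left(-13\right) \left(-20\right)}{-13150 + 23493} = 32677 - \frac{- \frac{1}{9106} + 26 \left(-20\right)}{10343} = 32677 - \left(- \frac{1}{9106} - 520\right) \frac{1}{10343} = 32677 - \left(- \frac{4735121}{9106}\right) \frac{1}{10343} = 32677 - - \frac{4735121}{94183358} = 32677 + \frac{4735121}{94183358} = \frac{3077634324487}{94183358}$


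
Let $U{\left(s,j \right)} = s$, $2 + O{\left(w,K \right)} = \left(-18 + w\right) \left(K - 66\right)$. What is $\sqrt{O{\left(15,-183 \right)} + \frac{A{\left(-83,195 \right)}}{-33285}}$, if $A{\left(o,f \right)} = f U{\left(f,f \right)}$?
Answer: $\frac{2 \sqrt{915681445}}{2219} \approx 27.274$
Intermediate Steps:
$O{\left(w,K \right)} = -2 + \left(-66 + K\right) \left(-18 + w\right)$ ($O{\left(w,K \right)} = -2 + \left(-18 + w\right) \left(K - 66\right) = -2 + \left(-18 + w\right) \left(-66 + K\right) = -2 + \left(-66 + K\right) \left(-18 + w\right)$)
$A{\left(o,f \right)} = f^{2}$ ($A{\left(o,f \right)} = f f = f^{2}$)
$\sqrt{O{\left(15,-183 \right)} + \frac{A{\left(-83,195 \right)}}{-33285}} = \sqrt{\left(1186 - 990 - -3294 - 2745\right) + \frac{195^{2}}{-33285}} = \sqrt{\left(1186 - 990 + 3294 - 2745\right) + 38025 \left(- \frac{1}{33285}\right)} = \sqrt{745 - \frac{2535}{2219}} = \sqrt{\frac{1650620}{2219}} = \frac{2 \sqrt{915681445}}{2219}$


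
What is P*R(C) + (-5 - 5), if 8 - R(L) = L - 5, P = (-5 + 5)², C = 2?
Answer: -10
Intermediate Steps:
P = 0 (P = 0² = 0)
R(L) = 13 - L (R(L) = 8 - (L - 5) = 8 - (-5 + L) = 8 + (5 - L) = 13 - L)
P*R(C) + (-5 - 5) = 0*(13 - 1*2) + (-5 - 5) = 0*(13 - 2) - 10 = 0*11 - 10 = 0 - 10 = -10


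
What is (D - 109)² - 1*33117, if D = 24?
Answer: -25892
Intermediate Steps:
(D - 109)² - 1*33117 = (24 - 109)² - 1*33117 = (-85)² - 33117 = 7225 - 33117 = -25892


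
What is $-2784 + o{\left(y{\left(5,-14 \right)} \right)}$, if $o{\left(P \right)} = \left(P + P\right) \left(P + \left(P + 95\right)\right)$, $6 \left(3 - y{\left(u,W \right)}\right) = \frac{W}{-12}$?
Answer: $- \frac{719105}{324} \approx -2219.5$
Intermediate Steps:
$y{\left(u,W \right)} = 3 + \frac{W}{72}$ ($y{\left(u,W \right)} = 3 - \frac{W \frac{1}{-12}}{6} = 3 - \frac{W \left(- \frac{1}{12}\right)}{6} = 3 - \frac{\left(- \frac{1}{12}\right) W}{6} = 3 + \frac{W}{72}$)
$o{\left(P \right)} = 2 P \left(95 + 2 P\right)$ ($o{\left(P \right)} = 2 P \left(P + \left(95 + P\right)\right) = 2 P \left(95 + 2 P\right)$)
$-2784 + o{\left(y{\left(5,-14 \right)} \right)} = -2784 + 2 \left(3 + \frac{1}{72} \left(-14\right)\right) \left(95 + 2 \left(3 + \frac{1}{72} \left(-14\right)\right)\right) = -2784 + 2 \left(3 - \frac{7}{36}\right) \left(95 + 2 \left(3 - \frac{7}{36}\right)\right) = -2784 + 2 \cdot \frac{101}{36} \left(95 + 2 \cdot \frac{101}{36}\right) = -2784 + 2 \cdot \frac{101}{36} \left(95 + \frac{101}{18}\right) = -2784 + 2 \cdot \frac{101}{36} \cdot \frac{1811}{18} = -2784 + \frac{182911}{324} = - \frac{719105}{324}$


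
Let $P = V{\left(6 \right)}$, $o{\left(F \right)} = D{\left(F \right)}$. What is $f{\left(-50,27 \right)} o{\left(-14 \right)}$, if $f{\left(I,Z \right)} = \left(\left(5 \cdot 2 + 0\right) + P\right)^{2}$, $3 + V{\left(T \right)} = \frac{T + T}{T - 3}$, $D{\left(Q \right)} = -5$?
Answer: $-605$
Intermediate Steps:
$o{\left(F \right)} = -5$
$V{\left(T \right)} = -3 + \frac{2 T}{-3 + T}$ ($V{\left(T \right)} = -3 + \frac{T + T}{T - 3} = -3 + \frac{2 T}{-3 + T}$)
$P = 1$ ($P = \frac{9 - 6}{-3 + 6} = \frac{9 - 6}{3} = \frac{1}{3} \cdot 3 = 1$)
$f{\left(I,Z \right)} = 121$ ($f{\left(I,Z \right)} = \left(\left(5 \cdot 2 + 0\right) + 1\right)^{2} = \left(\left(10 + 0\right) + 1\right)^{2} = \left(10 + 1\right)^{2} = 11^{2} = 121$)
$f{\left(-50,27 \right)} o{\left(-14 \right)} = 121 \left(-5\right) = -605$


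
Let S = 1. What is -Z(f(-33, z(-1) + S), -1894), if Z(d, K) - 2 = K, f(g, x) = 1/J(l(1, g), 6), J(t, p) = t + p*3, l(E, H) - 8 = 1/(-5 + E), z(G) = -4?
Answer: 1892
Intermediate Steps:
l(E, H) = 8 + 1/(-5 + E)
J(t, p) = t + 3*p
f(g, x) = 4/103 (f(g, x) = 1/((-39 + 8*1)/(-5 + 1) + 3*6) = 1/((-39 + 8)/(-4) + 18) = 1/(-¼*(-31) + 18) = 1/(31/4 + 18) = 1/(103/4) = 4/103)
Z(d, K) = 2 + K
-Z(f(-33, z(-1) + S), -1894) = -(2 - 1894) = -1*(-1892) = 1892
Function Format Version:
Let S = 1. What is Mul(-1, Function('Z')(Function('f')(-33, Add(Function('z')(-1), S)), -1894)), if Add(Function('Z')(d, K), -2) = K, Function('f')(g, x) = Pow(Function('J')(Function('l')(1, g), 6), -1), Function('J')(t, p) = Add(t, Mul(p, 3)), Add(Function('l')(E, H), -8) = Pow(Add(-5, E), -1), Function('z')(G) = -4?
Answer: 1892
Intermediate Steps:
Function('l')(E, H) = Add(8, Pow(Add(-5, E), -1))
Function('J')(t, p) = Add(t, Mul(3, p))
Function('f')(g, x) = Rational(4, 103) (Function('f')(g, x) = Pow(Add(Mul(Pow(Add(-5, 1), -1), Add(-39, Mul(8, 1))), Mul(3, 6)), -1) = Pow(Add(Mul(Pow(-4, -1), Add(-39, 8)), 18), -1) = Pow(Add(Mul(Rational(-1, 4), -31), 18), -1) = Pow(Add(Rational(31, 4), 18), -1) = Pow(Rational(103, 4), -1) = Rational(4, 103))
Function('Z')(d, K) = Add(2, K)
Mul(-1, Function('Z')(Function('f')(-33, Add(Function('z')(-1), S)), -1894)) = Mul(-1, Add(2, -1894)) = Mul(-1, -1892) = 1892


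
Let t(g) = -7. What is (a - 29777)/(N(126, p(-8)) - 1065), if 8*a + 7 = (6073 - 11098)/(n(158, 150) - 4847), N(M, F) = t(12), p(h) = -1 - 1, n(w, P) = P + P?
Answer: 270798739/9748768 ≈ 27.778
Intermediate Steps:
n(w, P) = 2*P
p(h) = -2
N(M, F) = -7
a = -6701/9094 (a = -7/8 + ((6073 - 11098)/(2*150 - 4847))/8 = -7/8 + (-5025/(300 - 4847))/8 = -7/8 + (-5025/(-4547))/8 = -7/8 + (-5025*(-1/4547))/8 = -7/8 + (⅛)*(5025/4547) = -7/8 + 5025/36376 = -6701/9094 ≈ -0.73686)
(a - 29777)/(N(126, p(-8)) - 1065) = (-6701/9094 - 29777)/(-7 - 1065) = -270798739/9094/(-1072) = -270798739/9094*(-1/1072) = 270798739/9748768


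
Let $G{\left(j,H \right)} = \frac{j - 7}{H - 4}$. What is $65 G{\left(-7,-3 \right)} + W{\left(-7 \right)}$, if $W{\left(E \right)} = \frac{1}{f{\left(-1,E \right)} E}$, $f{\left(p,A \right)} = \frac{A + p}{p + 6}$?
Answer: $\frac{7285}{56} \approx 130.09$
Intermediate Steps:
$f{\left(p,A \right)} = \frac{A + p}{6 + p}$
$G{\left(j,H \right)} = \frac{-7 + j}{-4 + H}$
$W{\left(E \right)} = \frac{1}{E \left(- \frac{1}{5} + \frac{E}{5}\right)}$ ($W{\left(E \right)} = \frac{1}{\frac{E - 1}{6 - 1} E} = \frac{1}{\frac{-1 + E}{5} E} = \frac{1}{\left(- \frac{1}{5} + \frac{E}{5}\right) E} = \frac{1}{E \left(- \frac{1}{5} + \frac{E}{5}\right)}$)
$65 G{\left(-7,-3 \right)} + W{\left(-7 \right)} = 65 \frac{-7 - 7}{-4 - 3} + \frac{5}{\left(-7\right) \left(-1 - 7\right)} = 65 \frac{1}{-7} \left(-14\right) + 5 \left(- \frac{1}{7}\right) \frac{1}{-8} = 65 \left(\left(- \frac{1}{7}\right) \left(-14\right)\right) + 5 \left(- \frac{1}{7}\right) \left(- \frac{1}{8}\right) = 65 \cdot 2 + \frac{5}{56} = 130 + \frac{5}{56} = \frac{7285}{56}$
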